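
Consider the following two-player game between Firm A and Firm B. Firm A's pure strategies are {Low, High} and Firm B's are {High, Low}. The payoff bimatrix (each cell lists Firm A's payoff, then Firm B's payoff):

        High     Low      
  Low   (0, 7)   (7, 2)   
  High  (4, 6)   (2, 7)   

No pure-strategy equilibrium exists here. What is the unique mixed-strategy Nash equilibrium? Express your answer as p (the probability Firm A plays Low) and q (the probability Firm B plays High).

p = 1/6, q = 5/9

In a mixed equilibrium Firm B is indifferent between High and Low; this condition fixes p.
  Firm B's payoff to High: p·7 + (1−p)·6 = p + 6
  Firm B's payoff to Low: p·2 + (1−p)·7 = -5p + 7
  p + 6 = -5p + 7  ⇒  6p = 1  ⇒  p = 1/6.
Set Firm A's expected payoff from Low equal to that from High:
  Firm A's payoff from Low: q·0 + (1−q)·7 = -7q + 7
  Firm A's payoff from High: q·4 + (1−q)·2 = 2q + 2
  -7q + 7 = 2q + 2  ⇒  -9q = -5  ⇒  q = 5/9.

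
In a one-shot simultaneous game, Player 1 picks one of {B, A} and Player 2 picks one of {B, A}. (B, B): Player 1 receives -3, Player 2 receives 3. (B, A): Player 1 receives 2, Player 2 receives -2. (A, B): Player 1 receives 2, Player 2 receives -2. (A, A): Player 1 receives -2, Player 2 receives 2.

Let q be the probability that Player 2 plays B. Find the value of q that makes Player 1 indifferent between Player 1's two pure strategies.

q = 4/9

In a mixed equilibrium Player 1 is indifferent between B and A; this condition fixes q.
  Player 1's payoff from B: q·(-3) + (1−q)·2 = -5q + 2
  Player 1's payoff from A: q·2 + (1−q)·(-2) = 4q - 2
  -5q + 2 = 4q - 2  ⇒  -9q = -4  ⇒  q = 4/9.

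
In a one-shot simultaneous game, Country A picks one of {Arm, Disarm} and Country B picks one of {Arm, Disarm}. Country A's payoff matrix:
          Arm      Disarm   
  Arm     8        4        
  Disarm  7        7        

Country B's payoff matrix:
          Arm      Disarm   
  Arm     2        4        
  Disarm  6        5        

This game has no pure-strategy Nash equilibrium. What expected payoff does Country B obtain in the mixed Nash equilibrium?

Country B's indifference between Arm and Disarm determines Country A's mixing probability p:
  Country B's expected payoff from Arm: p·2 + (1−p)·6 = -4p + 6
  Country B's expected payoff from Disarm: p·4 + (1−p)·5 = -p + 5
  -4p + 6 = -p + 5  ⇒  -3p = -1  ⇒  p = 1/3.
At equilibrium Country B is indifferent across columns, so Country B's payoff equals the payoff from Arm: (1/3)·2 + (2/3)·6 = 14/3.

14/3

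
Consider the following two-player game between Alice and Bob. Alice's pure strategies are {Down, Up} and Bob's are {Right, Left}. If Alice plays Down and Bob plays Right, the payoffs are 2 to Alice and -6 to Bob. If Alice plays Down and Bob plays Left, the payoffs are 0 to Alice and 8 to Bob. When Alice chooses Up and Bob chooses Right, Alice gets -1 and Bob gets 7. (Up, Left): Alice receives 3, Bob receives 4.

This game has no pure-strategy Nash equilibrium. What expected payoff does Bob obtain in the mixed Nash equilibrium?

80/17

For Bob to be willing to mix, Bob must be indifferent between Right and Left, which pins down Alice's mix.
  Bob's payoff to Right: p·(-6) + (1−p)·7 = -13p + 7
  Bob's payoff to Left: p·8 + (1−p)·4 = 4p + 4
  -13p + 7 = 4p + 4  ⇒  -17p = -3  ⇒  p = 3/17.
At equilibrium Bob is indifferent across columns, so Bob's payoff equals the payoff from Right: (3/17)·(-6) + (14/17)·7 = 80/17.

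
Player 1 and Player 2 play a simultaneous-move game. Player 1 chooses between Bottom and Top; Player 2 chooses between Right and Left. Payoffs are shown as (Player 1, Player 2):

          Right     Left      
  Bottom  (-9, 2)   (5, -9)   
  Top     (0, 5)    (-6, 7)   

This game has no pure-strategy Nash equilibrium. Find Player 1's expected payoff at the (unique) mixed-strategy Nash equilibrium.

-27/10

For Player 1 to be willing to mix, Player 1 must be indifferent between Bottom and Top, which pins down Player 2's mix.
  Player 1's expected payoff from Bottom: q·(-9) + (1−q)·5 = -14q + 5
  Player 1's expected payoff from Top: q·0 + (1−q)·(-6) = 6q - 6
  -14q + 5 = 6q - 6  ⇒  -20q = -11  ⇒  q = 11/20.
At equilibrium Player 1 is indifferent across rows, so Player 1's payoff equals the payoff from Bottom: (11/20)·(-9) + (9/20)·5 = -27/10.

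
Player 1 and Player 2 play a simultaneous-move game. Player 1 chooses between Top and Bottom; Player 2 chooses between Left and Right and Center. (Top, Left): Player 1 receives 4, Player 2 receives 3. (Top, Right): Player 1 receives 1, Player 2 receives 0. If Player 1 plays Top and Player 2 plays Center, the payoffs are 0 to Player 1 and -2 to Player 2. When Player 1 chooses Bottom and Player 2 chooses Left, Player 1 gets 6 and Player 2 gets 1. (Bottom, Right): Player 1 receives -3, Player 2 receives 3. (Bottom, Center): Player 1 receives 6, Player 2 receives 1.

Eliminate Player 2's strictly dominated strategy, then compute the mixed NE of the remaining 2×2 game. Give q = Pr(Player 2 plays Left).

q = 2/3

Player 2's strategy Center is strictly dominated by Right: 0 > -2 and 3 > 1. Eliminate Center.
Player 2's mix must leave Player 1 indifferent between Top and Bottom.
  Player 1's expected payoff from Top: q·4 + (1−q)·1 = 3q + 1
  Player 1's expected payoff from Bottom: q·6 + (1−q)·(-3) = 9q - 3
  3q + 1 = 9q - 3  ⇒  -6q = -4  ⇒  q = 2/3.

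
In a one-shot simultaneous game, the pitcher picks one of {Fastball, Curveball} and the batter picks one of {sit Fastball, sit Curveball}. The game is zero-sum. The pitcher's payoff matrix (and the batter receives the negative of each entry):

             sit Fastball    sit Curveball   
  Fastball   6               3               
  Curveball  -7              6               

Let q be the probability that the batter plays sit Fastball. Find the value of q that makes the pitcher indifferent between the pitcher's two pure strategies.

The pitcher's indifference between Fastball and Curveball determines the batter's mixing probability q:
  the pitcher's payoff from Fastball: q·6 + (1−q)·3 = 3q + 3
  the pitcher's payoff from Curveball: q·(-7) + (1−q)·6 = -13q + 6
  3q + 3 = -13q + 6  ⇒  16q = 3  ⇒  q = 3/16.

q = 3/16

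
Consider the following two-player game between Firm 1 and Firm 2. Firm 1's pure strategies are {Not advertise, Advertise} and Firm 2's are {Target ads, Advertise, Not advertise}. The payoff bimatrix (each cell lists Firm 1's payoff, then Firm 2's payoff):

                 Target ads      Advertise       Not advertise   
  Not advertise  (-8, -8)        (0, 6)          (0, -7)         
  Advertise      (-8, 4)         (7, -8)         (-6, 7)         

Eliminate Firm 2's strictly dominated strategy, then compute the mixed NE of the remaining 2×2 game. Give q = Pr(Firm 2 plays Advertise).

Firm 2's strategy Target ads is strictly dominated by Not advertise: -7 > -8 and 7 > 4. Eliminate Target ads.
Set Firm 1's expected payoff from Not advertise equal to that from Advertise:
  Firm 1's payoff from Not advertise: q·0 + (1−q)·0 = 0
  Firm 1's payoff from Advertise: q·7 + (1−q)·(-6) = 13q - 6
  0 = 13q - 6  ⇒  -13q = -6  ⇒  q = 6/13.

q = 6/13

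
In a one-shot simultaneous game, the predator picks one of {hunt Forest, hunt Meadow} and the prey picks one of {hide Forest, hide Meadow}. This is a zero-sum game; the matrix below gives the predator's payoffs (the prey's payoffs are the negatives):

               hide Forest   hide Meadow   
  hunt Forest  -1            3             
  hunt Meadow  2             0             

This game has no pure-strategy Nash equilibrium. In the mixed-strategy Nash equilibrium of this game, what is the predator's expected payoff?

In a mixed equilibrium the predator is indifferent between hunt Forest and hunt Meadow; this condition fixes q.
  the predator's expected payoff from hunt Forest: q·(-1) + (1−q)·3 = -4q + 3
  the predator's expected payoff from hunt Meadow: q·2 + (1−q)·0 = 2q
  -4q + 3 = 2q  ⇒  -6q = -3  ⇒  q = 1/2.
At equilibrium the predator is indifferent across rows, so the predator's payoff equals the payoff from hunt Forest: (1/2)·(-1) + (1/2)·3 = 1.

1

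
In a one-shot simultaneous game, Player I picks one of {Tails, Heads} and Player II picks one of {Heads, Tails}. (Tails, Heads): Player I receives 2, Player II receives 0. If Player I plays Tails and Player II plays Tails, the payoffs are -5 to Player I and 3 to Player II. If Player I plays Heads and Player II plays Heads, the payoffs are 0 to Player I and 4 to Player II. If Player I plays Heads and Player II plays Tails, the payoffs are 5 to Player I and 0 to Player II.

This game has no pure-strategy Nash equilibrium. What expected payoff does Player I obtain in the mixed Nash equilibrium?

5/6

Set Player I's expected payoff from Tails equal to that from Heads:
  Player I's payoff to Tails: q·2 + (1−q)·(-5) = 7q - 5
  Player I's payoff to Heads: q·0 + (1−q)·5 = -5q + 5
  7q - 5 = -5q + 5  ⇒  12q = 10  ⇒  q = 5/6.
At equilibrium Player I is indifferent across rows, so Player I's payoff equals the payoff from Tails: (5/6)·2 + (1/6)·(-5) = 5/6.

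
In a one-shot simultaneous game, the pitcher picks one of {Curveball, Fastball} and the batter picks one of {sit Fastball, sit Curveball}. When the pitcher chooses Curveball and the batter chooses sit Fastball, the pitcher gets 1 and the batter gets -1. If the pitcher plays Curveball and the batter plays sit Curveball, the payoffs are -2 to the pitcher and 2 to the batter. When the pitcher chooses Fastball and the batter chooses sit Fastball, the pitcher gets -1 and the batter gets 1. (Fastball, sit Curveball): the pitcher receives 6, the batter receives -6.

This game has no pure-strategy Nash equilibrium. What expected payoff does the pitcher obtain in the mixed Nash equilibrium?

2/5

The pitcher's indifference between Curveball and Fastball determines the batter's mixing probability q:
  the pitcher's expected payoff from Curveball: q·1 + (1−q)·(-2) = 3q - 2
  the pitcher's expected payoff from Fastball: q·(-1) + (1−q)·6 = -7q + 6
  3q - 2 = -7q + 6  ⇒  10q = 8  ⇒  q = 4/5.
At equilibrium the pitcher is indifferent across rows, so the pitcher's payoff equals the payoff from Curveball: (4/5)·1 + (1/5)·(-2) = 2/5.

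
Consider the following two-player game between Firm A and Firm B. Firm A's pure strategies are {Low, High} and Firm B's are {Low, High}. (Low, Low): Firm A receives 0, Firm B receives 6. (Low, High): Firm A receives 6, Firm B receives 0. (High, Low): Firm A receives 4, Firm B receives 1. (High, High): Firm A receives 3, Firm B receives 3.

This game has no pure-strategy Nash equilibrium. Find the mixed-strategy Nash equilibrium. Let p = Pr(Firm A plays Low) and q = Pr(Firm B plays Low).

For Firm B to be willing to mix, Firm B must be indifferent between Low and High, which pins down Firm A's mix.
  Firm B's payoff to Low: p·6 + (1−p)·1 = 5p + 1
  Firm B's payoff to High: p·0 + (1−p)·3 = -3p + 3
  5p + 1 = -3p + 3  ⇒  8p = 2  ⇒  p = 1/4.
Set Firm A's expected payoff from Low equal to that from High:
  Firm A's payoff from Low: q·0 + (1−q)·6 = -6q + 6
  Firm A's payoff from High: q·4 + (1−q)·3 = q + 3
  -6q + 6 = q + 3  ⇒  -7q = -3  ⇒  q = 3/7.

p = 1/4, q = 3/7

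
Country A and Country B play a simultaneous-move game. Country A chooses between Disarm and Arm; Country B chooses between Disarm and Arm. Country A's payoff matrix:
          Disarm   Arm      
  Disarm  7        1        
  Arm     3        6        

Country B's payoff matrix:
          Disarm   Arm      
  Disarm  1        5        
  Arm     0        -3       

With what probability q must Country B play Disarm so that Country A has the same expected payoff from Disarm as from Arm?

q = 5/9

Country B's mix must leave Country A indifferent between Disarm and Arm.
  Country A's payoff to Disarm: q·7 + (1−q)·1 = 6q + 1
  Country A's payoff to Arm: q·3 + (1−q)·6 = -3q + 6
  6q + 1 = -3q + 6  ⇒  9q = 5  ⇒  q = 5/9.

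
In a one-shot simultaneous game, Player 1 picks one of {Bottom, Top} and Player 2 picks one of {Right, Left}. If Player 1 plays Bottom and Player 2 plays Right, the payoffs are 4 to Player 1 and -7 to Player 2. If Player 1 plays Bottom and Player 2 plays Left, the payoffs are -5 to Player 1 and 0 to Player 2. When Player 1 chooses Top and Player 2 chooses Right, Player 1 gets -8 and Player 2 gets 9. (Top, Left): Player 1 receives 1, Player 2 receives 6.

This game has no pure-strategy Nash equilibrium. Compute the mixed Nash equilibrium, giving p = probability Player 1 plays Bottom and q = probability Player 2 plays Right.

Set Player 2's expected payoff from Right equal to that from Left:
  Player 2's payoff from Right: p·(-7) + (1−p)·9 = -16p + 9
  Player 2's payoff from Left: p·0 + (1−p)·6 = -6p + 6
  -16p + 9 = -6p + 6  ⇒  -10p = -3  ⇒  p = 3/10.
Player 2's mix must leave Player 1 indifferent between Bottom and Top.
  Player 1's payoff to Bottom: q·4 + (1−q)·(-5) = 9q - 5
  Player 1's payoff to Top: q·(-8) + (1−q)·1 = -9q + 1
  9q - 5 = -9q + 1  ⇒  18q = 6  ⇒  q = 1/3.

p = 3/10, q = 1/3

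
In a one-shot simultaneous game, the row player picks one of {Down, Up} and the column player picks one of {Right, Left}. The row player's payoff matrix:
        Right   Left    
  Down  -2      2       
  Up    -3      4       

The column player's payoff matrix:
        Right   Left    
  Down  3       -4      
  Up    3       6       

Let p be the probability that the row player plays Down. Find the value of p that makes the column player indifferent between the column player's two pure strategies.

Set the column player's expected payoff from Right equal to that from Left:
  the column player's payoff to Right: p·3 + (1−p)·3 = 3
  the column player's payoff to Left: p·(-4) + (1−p)·6 = -10p + 6
  3 = -10p + 6  ⇒  10p = 3  ⇒  p = 3/10.

p = 3/10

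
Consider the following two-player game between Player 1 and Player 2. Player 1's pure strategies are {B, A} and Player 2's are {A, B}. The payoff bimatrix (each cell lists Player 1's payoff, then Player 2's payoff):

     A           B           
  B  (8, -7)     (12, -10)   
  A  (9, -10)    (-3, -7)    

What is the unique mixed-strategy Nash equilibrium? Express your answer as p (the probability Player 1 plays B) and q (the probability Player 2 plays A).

In a mixed equilibrium Player 2 is indifferent between A and B; this condition fixes p.
  Player 2's payoff from A: p·(-7) + (1−p)·(-10) = 3p - 10
  Player 2's payoff from B: p·(-10) + (1−p)·(-7) = -3p - 7
  3p - 10 = -3p - 7  ⇒  6p = 3  ⇒  p = 1/2.
In a mixed equilibrium Player 1 is indifferent between B and A; this condition fixes q.
  Player 1's payoff from B: q·8 + (1−q)·12 = -4q + 12
  Player 1's payoff from A: q·9 + (1−q)·(-3) = 12q - 3
  -4q + 12 = 12q - 3  ⇒  -16q = -15  ⇒  q = 15/16.

p = 1/2, q = 15/16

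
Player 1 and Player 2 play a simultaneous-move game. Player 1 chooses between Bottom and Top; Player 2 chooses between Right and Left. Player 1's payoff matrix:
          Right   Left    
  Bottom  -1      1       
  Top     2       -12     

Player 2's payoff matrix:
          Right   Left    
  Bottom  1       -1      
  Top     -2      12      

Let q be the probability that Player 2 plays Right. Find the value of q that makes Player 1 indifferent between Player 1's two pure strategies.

q = 13/16

Player 2's mix must leave Player 1 indifferent between Bottom and Top.
  Player 1's payoff to Bottom: q·(-1) + (1−q)·1 = -2q + 1
  Player 1's payoff to Top: q·2 + (1−q)·(-12) = 14q - 12
  -2q + 1 = 14q - 12  ⇒  -16q = -13  ⇒  q = 13/16.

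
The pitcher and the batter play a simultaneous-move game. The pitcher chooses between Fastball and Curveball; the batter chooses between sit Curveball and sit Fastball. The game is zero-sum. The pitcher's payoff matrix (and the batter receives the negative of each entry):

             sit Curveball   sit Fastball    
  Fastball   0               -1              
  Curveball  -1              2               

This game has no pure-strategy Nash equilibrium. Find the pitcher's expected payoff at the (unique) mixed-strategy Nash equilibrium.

In a mixed equilibrium the pitcher is indifferent between Fastball and Curveball; this condition fixes q.
  the pitcher's payoff to Fastball: q·0 + (1−q)·(-1) = q - 1
  the pitcher's payoff to Curveball: q·(-1) + (1−q)·2 = -3q + 2
  q - 1 = -3q + 2  ⇒  4q = 3  ⇒  q = 3/4.
At equilibrium the pitcher is indifferent across rows, so the pitcher's payoff equals the payoff from Fastball: (3/4)·0 + (1/4)·(-1) = -1/4.

-1/4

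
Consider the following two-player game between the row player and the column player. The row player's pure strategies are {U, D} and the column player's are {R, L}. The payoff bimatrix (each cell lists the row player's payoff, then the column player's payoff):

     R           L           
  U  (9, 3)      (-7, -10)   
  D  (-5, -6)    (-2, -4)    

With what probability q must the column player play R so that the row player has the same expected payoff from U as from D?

q = 5/19

The row player's indifference between U and D determines the column player's mixing probability q:
  the row player's payoff from U: q·9 + (1−q)·(-7) = 16q - 7
  the row player's payoff from D: q·(-5) + (1−q)·(-2) = -3q - 2
  16q - 7 = -3q - 2  ⇒  19q = 5  ⇒  q = 5/19.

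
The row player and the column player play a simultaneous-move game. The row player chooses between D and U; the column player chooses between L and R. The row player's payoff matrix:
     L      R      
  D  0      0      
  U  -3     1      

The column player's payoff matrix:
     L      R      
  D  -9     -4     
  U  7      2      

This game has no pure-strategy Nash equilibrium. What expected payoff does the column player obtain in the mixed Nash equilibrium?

-1

The column player's indifference between L and R determines the row player's mixing probability p:
  the column player's expected payoff from L: p·(-9) + (1−p)·7 = -16p + 7
  the column player's expected payoff from R: p·(-4) + (1−p)·2 = -6p + 2
  -16p + 7 = -6p + 2  ⇒  -10p = -5  ⇒  p = 1/2.
At equilibrium the column player is indifferent across columns, so the column player's payoff equals the payoff from L: (1/2)·(-9) + (1/2)·7 = -1.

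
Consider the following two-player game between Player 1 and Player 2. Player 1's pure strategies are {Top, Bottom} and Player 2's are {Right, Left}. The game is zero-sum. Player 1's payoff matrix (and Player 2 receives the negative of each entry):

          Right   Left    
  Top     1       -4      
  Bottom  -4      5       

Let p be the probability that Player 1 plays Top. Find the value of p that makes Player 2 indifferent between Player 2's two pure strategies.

For Player 2 to be willing to mix, Player 2 must be indifferent between Right and Left, which pins down Player 1's mix.
  Player 2's payoff to Right: p·(-1) + (1−p)·4 = -5p + 4
  Player 2's payoff to Left: p·4 + (1−p)·(-5) = 9p - 5
  -5p + 4 = 9p - 5  ⇒  -14p = -9  ⇒  p = 9/14.

p = 9/14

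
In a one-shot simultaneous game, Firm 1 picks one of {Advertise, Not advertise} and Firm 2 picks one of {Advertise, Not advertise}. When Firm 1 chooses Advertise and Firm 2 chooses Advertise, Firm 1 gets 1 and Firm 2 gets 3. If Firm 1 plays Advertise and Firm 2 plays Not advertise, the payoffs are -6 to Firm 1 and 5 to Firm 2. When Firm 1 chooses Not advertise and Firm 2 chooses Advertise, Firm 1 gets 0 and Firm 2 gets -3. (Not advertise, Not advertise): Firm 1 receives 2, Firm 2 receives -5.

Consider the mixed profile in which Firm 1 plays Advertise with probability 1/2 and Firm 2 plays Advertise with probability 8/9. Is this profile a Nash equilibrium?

Yes

Check Firm 2's indifference given Firm 1's mix p = 1/2:
  payoff from Advertise = 0; payoff from Not advertise = 0 — equal.
Check Firm 1's indifference given Firm 2's mix q = 8/9:
  payoff from Advertise = 2/9; payoff from Not advertise = 2/9 — equal.
Both players are indifferent, so neither can profitably deviate.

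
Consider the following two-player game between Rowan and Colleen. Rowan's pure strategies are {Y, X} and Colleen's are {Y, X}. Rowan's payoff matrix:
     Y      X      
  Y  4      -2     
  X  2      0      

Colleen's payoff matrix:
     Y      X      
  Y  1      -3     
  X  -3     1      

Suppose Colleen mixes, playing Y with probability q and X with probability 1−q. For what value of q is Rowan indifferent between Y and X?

Rowan's indifference between Y and X determines Colleen's mixing probability q:
  Rowan's payoff to Y: q·4 + (1−q)·(-2) = 6q - 2
  Rowan's payoff to X: q·2 + (1−q)·0 = 2q
  6q - 2 = 2q  ⇒  4q = 2  ⇒  q = 1/2.

q = 1/2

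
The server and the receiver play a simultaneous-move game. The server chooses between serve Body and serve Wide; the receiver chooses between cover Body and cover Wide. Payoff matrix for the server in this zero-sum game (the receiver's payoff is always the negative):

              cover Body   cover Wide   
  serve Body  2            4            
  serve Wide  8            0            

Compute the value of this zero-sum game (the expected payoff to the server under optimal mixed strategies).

v = 16/5

The receiver's mix must leave the server indifferent between serve Body and serve Wide.
  the server's payoff from serve Body: q·2 + (1−q)·4 = -2q + 4
  the server's payoff from serve Wide: q·8 + (1−q)·0 = 8q
  -2q + 4 = 8q  ⇒  -10q = -4  ⇒  q = 2/5.
The value is the server's expected payoff against this mix (using serve Body): (2/5)·2 + (3/5)·4 = 16/5.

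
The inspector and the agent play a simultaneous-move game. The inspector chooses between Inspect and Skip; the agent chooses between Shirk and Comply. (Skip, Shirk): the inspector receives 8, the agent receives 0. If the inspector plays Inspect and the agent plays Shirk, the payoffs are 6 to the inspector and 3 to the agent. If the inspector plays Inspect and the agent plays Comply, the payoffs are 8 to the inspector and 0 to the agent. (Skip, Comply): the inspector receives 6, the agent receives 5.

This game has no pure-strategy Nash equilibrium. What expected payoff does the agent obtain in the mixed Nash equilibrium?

Set the agent's expected payoff from Shirk equal to that from Comply:
  the agent's payoff to Shirk: p·3 + (1−p)·0 = 3p
  the agent's payoff to Comply: p·0 + (1−p)·5 = -5p + 5
  3p = -5p + 5  ⇒  8p = 5  ⇒  p = 5/8.
At equilibrium the agent is indifferent across columns, so the agent's payoff equals the payoff from Shirk: (5/8)·3 + (3/8)·0 = 15/8.

15/8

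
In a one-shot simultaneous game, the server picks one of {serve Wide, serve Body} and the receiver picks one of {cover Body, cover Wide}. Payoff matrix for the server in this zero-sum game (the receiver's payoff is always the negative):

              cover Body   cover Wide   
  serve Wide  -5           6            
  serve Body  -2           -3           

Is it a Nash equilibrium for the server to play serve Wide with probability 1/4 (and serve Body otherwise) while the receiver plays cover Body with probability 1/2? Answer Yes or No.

No

Given the server's mix p = 1/4, the receiver's payoff from cover Body is 11/4 but from cover Wide is 3/4. The receiver strictly prefers cover Body, so the receiver would not mix.
So the proposed profile is not a Nash equilibrium.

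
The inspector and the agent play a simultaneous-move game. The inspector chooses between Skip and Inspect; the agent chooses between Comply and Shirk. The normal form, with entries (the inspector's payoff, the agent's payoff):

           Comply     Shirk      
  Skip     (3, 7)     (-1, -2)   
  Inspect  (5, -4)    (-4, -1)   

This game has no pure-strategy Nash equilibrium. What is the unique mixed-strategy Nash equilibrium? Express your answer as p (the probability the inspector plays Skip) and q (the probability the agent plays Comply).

The inspector's mix must leave the agent indifferent between Comply and Shirk.
  the agent's payoff to Comply: p·7 + (1−p)·(-4) = 11p - 4
  the agent's payoff to Shirk: p·(-2) + (1−p)·(-1) = -p - 1
  11p - 4 = -p - 1  ⇒  12p = 3  ⇒  p = 1/4.
Set the inspector's expected payoff from Skip equal to that from Inspect:
  the inspector's payoff from Skip: q·3 + (1−q)·(-1) = 4q - 1
  the inspector's payoff from Inspect: q·5 + (1−q)·(-4) = 9q - 4
  4q - 1 = 9q - 4  ⇒  -5q = -3  ⇒  q = 3/5.

p = 1/4, q = 3/5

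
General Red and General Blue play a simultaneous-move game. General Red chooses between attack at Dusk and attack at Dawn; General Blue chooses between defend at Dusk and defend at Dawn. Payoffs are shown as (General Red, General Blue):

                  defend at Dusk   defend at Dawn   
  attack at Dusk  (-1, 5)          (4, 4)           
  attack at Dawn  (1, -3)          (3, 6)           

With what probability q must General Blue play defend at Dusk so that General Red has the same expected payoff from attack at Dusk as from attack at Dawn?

q = 1/3

In a mixed equilibrium General Red is indifferent between attack at Dusk and attack at Dawn; this condition fixes q.
  General Red's payoff from attack at Dusk: q·(-1) + (1−q)·4 = -5q + 4
  General Red's payoff from attack at Dawn: q·1 + (1−q)·3 = -2q + 3
  -5q + 4 = -2q + 3  ⇒  -3q = -1  ⇒  q = 1/3.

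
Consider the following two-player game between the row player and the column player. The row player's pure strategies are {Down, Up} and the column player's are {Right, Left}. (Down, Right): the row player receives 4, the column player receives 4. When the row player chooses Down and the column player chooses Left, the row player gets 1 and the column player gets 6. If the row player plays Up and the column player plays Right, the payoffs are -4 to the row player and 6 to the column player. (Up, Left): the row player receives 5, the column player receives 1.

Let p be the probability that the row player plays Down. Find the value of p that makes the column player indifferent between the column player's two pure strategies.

Set the column player's expected payoff from Right equal to that from Left:
  the column player's payoff to Right: p·4 + (1−p)·6 = -2p + 6
  the column player's payoff to Left: p·6 + (1−p)·1 = 5p + 1
  -2p + 6 = 5p + 1  ⇒  -7p = -5  ⇒  p = 5/7.

p = 5/7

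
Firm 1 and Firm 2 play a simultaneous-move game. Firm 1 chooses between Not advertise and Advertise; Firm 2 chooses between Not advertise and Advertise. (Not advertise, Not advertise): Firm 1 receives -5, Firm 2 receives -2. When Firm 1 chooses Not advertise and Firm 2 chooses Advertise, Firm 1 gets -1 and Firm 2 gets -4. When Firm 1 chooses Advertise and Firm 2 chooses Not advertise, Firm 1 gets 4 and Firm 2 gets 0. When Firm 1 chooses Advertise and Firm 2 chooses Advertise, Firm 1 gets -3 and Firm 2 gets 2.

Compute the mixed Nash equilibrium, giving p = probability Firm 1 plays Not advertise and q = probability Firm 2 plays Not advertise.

For Firm 2 to be willing to mix, Firm 2 must be indifferent between Not advertise and Advertise, which pins down Firm 1's mix.
  Firm 2's payoff to Not advertise: p·(-2) + (1−p)·0 = -2p
  Firm 2's payoff to Advertise: p·(-4) + (1−p)·2 = -6p + 2
  -2p = -6p + 2  ⇒  4p = 2  ⇒  p = 1/2.
Set Firm 1's expected payoff from Not advertise equal to that from Advertise:
  Firm 1's payoff from Not advertise: q·(-5) + (1−q)·(-1) = -4q - 1
  Firm 1's payoff from Advertise: q·4 + (1−q)·(-3) = 7q - 3
  -4q - 1 = 7q - 3  ⇒  -11q = -2  ⇒  q = 2/11.

p = 1/2, q = 2/11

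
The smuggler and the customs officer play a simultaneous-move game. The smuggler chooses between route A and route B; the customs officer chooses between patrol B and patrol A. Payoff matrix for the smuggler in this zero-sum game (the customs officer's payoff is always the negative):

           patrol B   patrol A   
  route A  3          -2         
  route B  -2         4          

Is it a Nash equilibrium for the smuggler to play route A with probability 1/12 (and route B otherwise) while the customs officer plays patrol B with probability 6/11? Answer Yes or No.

Given the smuggler's mix p = 1/12, the customs officer's payoff from patrol B is 19/12 but from patrol A is -7/2. The customs officer strictly prefers patrol B, so the customs officer would not mix.
So the proposed profile is not a Nash equilibrium.

No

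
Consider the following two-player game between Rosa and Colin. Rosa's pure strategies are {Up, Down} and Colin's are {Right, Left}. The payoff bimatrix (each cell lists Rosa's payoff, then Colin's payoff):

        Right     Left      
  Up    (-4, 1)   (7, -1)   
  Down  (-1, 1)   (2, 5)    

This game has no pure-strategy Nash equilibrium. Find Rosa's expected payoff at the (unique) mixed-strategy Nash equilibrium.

1/8

Rosa's indifference between Up and Down determines Colin's mixing probability q:
  Rosa's expected payoff from Up: q·(-4) + (1−q)·7 = -11q + 7
  Rosa's expected payoff from Down: q·(-1) + (1−q)·2 = -3q + 2
  -11q + 7 = -3q + 2  ⇒  -8q = -5  ⇒  q = 5/8.
At equilibrium Rosa is indifferent across rows, so Rosa's payoff equals the payoff from Up: (5/8)·(-4) + (3/8)·7 = 1/8.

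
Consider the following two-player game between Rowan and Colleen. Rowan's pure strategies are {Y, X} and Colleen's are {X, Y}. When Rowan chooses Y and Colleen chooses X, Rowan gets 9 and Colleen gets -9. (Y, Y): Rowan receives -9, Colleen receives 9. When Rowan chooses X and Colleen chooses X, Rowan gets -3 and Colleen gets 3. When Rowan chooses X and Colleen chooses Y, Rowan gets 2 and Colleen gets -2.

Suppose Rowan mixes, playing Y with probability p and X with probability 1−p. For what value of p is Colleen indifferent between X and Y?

p = 5/23

For Colleen to be willing to mix, Colleen must be indifferent between X and Y, which pins down Rowan's mix.
  Colleen's payoff from X: p·(-9) + (1−p)·3 = -12p + 3
  Colleen's payoff from Y: p·9 + (1−p)·(-2) = 11p - 2
  -12p + 3 = 11p - 2  ⇒  -23p = -5  ⇒  p = 5/23.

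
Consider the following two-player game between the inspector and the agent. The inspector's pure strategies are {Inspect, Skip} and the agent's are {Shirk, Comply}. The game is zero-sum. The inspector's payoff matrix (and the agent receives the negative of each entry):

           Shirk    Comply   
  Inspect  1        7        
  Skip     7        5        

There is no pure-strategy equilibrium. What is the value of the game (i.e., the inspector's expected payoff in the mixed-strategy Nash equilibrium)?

The agent's mix must leave the inspector indifferent between Inspect and Skip.
  the inspector's payoff to Inspect: q·1 + (1−q)·7 = -6q + 7
  the inspector's payoff to Skip: q·7 + (1−q)·5 = 2q + 5
  -6q + 7 = 2q + 5  ⇒  -8q = -2  ⇒  q = 1/4.
The value is the inspector's expected payoff against this mix (using Inspect): (1/4)·1 + (3/4)·7 = 11/2.

v = 11/2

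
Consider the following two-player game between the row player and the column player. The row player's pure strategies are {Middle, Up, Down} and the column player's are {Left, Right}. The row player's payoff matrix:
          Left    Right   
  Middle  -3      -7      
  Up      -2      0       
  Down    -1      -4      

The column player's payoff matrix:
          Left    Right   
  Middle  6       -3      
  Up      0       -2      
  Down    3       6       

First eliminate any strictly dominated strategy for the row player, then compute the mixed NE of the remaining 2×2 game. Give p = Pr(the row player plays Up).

The row player's strategy Middle is strictly dominated by Down: -1 > -3 and -4 > -7. Eliminate Middle.
For the column player to be willing to mix, the column player must be indifferent between Left and Right, which pins down the row player's mix.
  the column player's payoff from Left: p·0 + (1−p)·3 = -3p + 3
  the column player's payoff from Right: p·(-2) + (1−p)·6 = -8p + 6
  -3p + 3 = -8p + 6  ⇒  5p = 3  ⇒  p = 3/5.

p = 3/5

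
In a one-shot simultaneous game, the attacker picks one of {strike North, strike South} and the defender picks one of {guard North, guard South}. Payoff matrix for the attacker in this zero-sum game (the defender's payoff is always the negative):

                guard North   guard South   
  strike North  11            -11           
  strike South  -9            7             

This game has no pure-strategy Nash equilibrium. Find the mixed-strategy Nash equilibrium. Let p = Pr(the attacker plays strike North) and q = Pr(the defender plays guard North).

p = 8/19, q = 9/19

Set the defender's expected payoff from guard North equal to that from guard South:
  the defender's payoff from guard North: p·(-11) + (1−p)·9 = -20p + 9
  the defender's payoff from guard South: p·11 + (1−p)·(-7) = 18p - 7
  -20p + 9 = 18p - 7  ⇒  -38p = -16  ⇒  p = 8/19.
In a mixed equilibrium the attacker is indifferent between strike North and strike South; this condition fixes q.
  the attacker's expected payoff from strike North: q·11 + (1−q)·(-11) = 22q - 11
  the attacker's expected payoff from strike South: q·(-9) + (1−q)·7 = -16q + 7
  22q - 11 = -16q + 7  ⇒  38q = 18  ⇒  q = 9/19.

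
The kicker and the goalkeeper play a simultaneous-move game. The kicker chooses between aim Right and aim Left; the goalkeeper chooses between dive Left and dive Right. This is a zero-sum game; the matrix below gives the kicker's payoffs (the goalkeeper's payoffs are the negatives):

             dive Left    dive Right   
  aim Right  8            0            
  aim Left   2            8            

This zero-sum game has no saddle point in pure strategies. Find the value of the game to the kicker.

In a mixed equilibrium the kicker is indifferent between aim Right and aim Left; this condition fixes q.
  the kicker's expected payoff from aim Right: q·8 + (1−q)·0 = 8q
  the kicker's expected payoff from aim Left: q·2 + (1−q)·8 = -6q + 8
  8q = -6q + 8  ⇒  14q = 8  ⇒  q = 4/7.
The value is the kicker's expected payoff against this mix (using aim Right): (4/7)·8 + (3/7)·0 = 32/7.

v = 32/7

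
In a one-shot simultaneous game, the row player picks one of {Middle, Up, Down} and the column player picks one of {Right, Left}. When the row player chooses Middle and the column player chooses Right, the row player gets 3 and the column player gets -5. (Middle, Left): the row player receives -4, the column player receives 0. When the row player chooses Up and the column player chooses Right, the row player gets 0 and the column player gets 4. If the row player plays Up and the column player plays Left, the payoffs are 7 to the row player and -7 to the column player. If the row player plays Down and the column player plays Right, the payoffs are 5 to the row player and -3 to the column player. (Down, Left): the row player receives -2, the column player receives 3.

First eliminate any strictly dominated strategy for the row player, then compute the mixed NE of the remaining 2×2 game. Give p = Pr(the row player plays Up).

p = 6/17

The row player's strategy Middle is strictly dominated by Down: 5 > 3 and -2 > -4. Eliminate Middle.
The row player's mix must leave the column player indifferent between Right and Left.
  the column player's expected payoff from Right: p·4 + (1−p)·(-3) = 7p - 3
  the column player's expected payoff from Left: p·(-7) + (1−p)·3 = -10p + 3
  7p - 3 = -10p + 3  ⇒  17p = 6  ⇒  p = 6/17.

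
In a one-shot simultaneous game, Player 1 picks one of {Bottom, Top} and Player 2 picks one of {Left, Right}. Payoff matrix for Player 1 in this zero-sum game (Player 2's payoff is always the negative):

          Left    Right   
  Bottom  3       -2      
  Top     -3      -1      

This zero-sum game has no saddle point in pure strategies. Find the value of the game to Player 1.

v = -9/7

Set Player 1's expected payoff from Bottom equal to that from Top:
  Player 1's payoff from Bottom: q·3 + (1−q)·(-2) = 5q - 2
  Player 1's payoff from Top: q·(-3) + (1−q)·(-1) = -2q - 1
  5q - 2 = -2q - 1  ⇒  7q = 1  ⇒  q = 1/7.
The value is Player 1's expected payoff against this mix (using Bottom): (1/7)·3 + (6/7)·(-2) = -9/7.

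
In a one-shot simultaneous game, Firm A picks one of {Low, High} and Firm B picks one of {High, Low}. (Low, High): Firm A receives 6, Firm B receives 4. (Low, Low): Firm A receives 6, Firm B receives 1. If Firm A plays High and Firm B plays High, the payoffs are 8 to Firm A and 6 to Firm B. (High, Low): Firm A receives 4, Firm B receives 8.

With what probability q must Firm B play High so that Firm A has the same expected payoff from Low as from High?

Set Firm A's expected payoff from Low equal to that from High:
  Firm A's payoff from Low: q·6 + (1−q)·6 = 6
  Firm A's payoff from High: q·8 + (1−q)·4 = 4q + 4
  6 = 4q + 4  ⇒  -4q = -2  ⇒  q = 1/2.

q = 1/2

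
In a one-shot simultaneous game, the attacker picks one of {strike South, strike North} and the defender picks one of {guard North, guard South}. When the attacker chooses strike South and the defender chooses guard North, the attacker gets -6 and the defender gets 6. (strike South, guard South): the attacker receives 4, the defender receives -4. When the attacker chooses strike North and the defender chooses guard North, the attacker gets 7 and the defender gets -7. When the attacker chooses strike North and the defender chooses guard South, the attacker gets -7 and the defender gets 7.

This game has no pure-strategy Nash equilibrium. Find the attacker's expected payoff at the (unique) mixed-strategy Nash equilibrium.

-7/12

For the attacker to be willing to mix, the attacker must be indifferent between strike South and strike North, which pins down the defender's mix.
  the attacker's payoff to strike South: q·(-6) + (1−q)·4 = -10q + 4
  the attacker's payoff to strike North: q·7 + (1−q)·(-7) = 14q - 7
  -10q + 4 = 14q - 7  ⇒  -24q = -11  ⇒  q = 11/24.
At equilibrium the attacker is indifferent across rows, so the attacker's payoff equals the payoff from strike South: (11/24)·(-6) + (13/24)·4 = -7/12.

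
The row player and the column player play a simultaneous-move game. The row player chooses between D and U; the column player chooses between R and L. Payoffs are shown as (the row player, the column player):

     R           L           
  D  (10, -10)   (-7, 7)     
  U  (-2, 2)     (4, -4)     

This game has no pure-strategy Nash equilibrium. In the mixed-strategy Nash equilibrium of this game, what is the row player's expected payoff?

26/23

In a mixed equilibrium the row player is indifferent between D and U; this condition fixes q.
  the row player's payoff from D: q·10 + (1−q)·(-7) = 17q - 7
  the row player's payoff from U: q·(-2) + (1−q)·4 = -6q + 4
  17q - 7 = -6q + 4  ⇒  23q = 11  ⇒  q = 11/23.
At equilibrium the row player is indifferent across rows, so the row player's payoff equals the payoff from D: (11/23)·10 + (12/23)·(-7) = 26/23.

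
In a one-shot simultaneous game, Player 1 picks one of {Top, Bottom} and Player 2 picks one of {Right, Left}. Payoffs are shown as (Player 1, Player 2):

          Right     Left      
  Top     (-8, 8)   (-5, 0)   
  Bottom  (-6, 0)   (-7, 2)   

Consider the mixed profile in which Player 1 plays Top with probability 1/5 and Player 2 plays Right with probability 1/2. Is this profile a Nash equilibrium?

Check Player 2's indifference given Player 1's mix p = 1/5:
  payoff from Right = 8/5; payoff from Left = 8/5 — equal.
Check Player 1's indifference given Player 2's mix q = 1/2:
  payoff from Top = -13/2; payoff from Bottom = -13/2 — equal.
Both players are indifferent, so neither can profitably deviate.

Yes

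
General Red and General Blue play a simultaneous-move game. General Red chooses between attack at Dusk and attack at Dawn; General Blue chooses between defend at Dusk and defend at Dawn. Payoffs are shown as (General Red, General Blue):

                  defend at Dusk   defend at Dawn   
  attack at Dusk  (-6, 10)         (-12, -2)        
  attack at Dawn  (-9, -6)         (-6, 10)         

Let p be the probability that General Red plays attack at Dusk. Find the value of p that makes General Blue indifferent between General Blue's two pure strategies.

p = 4/7

Set General Blue's expected payoff from defend at Dusk equal to that from defend at Dawn:
  General Blue's payoff to defend at Dusk: p·10 + (1−p)·(-6) = 16p - 6
  General Blue's payoff to defend at Dawn: p·(-2) + (1−p)·10 = -12p + 10
  16p - 6 = -12p + 10  ⇒  28p = 16  ⇒  p = 4/7.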